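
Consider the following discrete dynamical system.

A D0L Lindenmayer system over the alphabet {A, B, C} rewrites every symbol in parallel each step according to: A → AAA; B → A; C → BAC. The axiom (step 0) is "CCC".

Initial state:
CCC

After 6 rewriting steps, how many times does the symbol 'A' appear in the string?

1455

t=0: CCC
t=1: BACBACBAC
t=2: AAAABACAAAABACAAAABAC
t=3: AAAAAAAAAAAAAAAABACAAAAAAAAAAAAAAAABACAAAAAAAAAAAAAAAABAC
t=4: AAAAAAAAAAAAAAAAAAAAAAAAAAAAAAAAAAAAAAAAAAAAAAAAAAAABACAAA…BACAAAAAAAAAAAAAAAAAAAAAAAAAAAAAAAAAAAAAAAAAAAAAAAAAAAABAC  (len 165)
t=5: AAAAAAAAAAAAAAAAAAAAAAAAAAAAAAAAAAAAAAAAAAAAAAAAAAAAAAAAAA…AAAAAAAAAAAAAAAAAAAAAAAAAAAAAAAAAAAAAAAAAAAAAAAAAAAAAAABAC  (len 489)
t=6: AAAAAAAAAAAAAAAAAAAAAAAAAAAAAAAAAAAAAAAAAAAAAAAAAAAAAAAAAA…AAAAAAAAAAAAAAAAAAAAAAAAAAAAAAAAAAAAAAAAAAAAAAAAAAAAAAABAC  (len 1461)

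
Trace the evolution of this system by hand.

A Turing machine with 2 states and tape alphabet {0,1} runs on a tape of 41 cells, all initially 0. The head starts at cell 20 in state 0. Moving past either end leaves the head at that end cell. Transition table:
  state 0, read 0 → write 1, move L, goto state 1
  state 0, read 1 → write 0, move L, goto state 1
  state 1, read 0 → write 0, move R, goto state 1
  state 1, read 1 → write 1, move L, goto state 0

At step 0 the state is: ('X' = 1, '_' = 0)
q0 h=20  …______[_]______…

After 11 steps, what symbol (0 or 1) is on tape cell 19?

1

0) q0 h=20  …______[_]______…
1) q1 h=19  …______[_]X_____…
2) q1 h=20  …______[X]______…
3) q0 h=19  …______[_]X_____…
4) q1 h=18  …______[_]XX____…
5) q1 h=19  …______[X]X_____…
6) q0 h=18  …______[_]XX____…
7) q1 h=17  …______[_]XXX___…
8) q1 h=18  …______[X]XX____…
9) q0 h=17  …______[_]XXX___…
10) q1 h=16  …______[_]XXXX__…
11) q1 h=17  …______[X]XXX___…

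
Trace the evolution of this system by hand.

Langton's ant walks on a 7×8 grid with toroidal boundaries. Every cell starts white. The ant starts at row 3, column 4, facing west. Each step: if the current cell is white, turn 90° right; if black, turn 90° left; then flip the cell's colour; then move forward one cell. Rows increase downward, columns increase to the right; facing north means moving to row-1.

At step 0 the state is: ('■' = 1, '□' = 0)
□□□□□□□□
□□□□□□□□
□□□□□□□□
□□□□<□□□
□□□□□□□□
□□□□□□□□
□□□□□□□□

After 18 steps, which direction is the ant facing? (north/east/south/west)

east

step 0: □□□□□□□□
□□□□□□□□
□□□□□□□□
□□□□<□□□
□□□□□□□□
□□□□□□□□
□□□□□□□□
step 1: □□□□□□□□
□□□□□□□□
□□□□^□□□
□□□□■□□□
□□□□□□□□
□□□□□□□□
□□□□□□□□
step 2: □□□□□□□□
□□□□□□□□
□□□□■>□□
□□□□■□□□
□□□□□□□□
□□□□□□□□
□□□□□□□□
step 3: □□□□□□□□
□□□□□□□□
□□□□■■□□
□□□□■v□□
□□□□□□□□
□□□□□□□□
□□□□□□□□
step 4: □□□□□□□□
□□□□□□□□
□□□□■■□□
□□□□<■□□
□□□□□□□□
□□□□□□□□
□□□□□□□□
step 5: □□□□□□□□
□□□□□□□□
□□□□■■□□
□□□□□■□□
□□□□v□□□
□□□□□□□□
□□□□□□□□
step 6: □□□□□□□□
□□□□□□□□
□□□□■■□□
□□□□□■□□
□□□<■□□□
□□□□□□□□
□□□□□□□□
step 7: □□□□□□□□
□□□□□□□□
□□□□■■□□
□□□^□■□□
□□□■■□□□
□□□□□□□□
□□□□□□□□
step 8: □□□□□□□□
□□□□□□□□
□□□□■■□□
□□□■>■□□
□□□■■□□□
□□□□□□□□
□□□□□□□□
step 9: □□□□□□□□
□□□□□□□□
□□□□■■□□
□□□■■■□□
□□□■v□□□
□□□□□□□□
□□□□□□□□
step 10: □□□□□□□□
□□□□□□□□
□□□□■■□□
□□□■■■□□
□□□■□>□□
□□□□□□□□
□□□□□□□□
step 11: □□□□□□□□
□□□□□□□□
□□□□■■□□
□□□■■■□□
□□□■□■□□
□□□□□v□□
□□□□□□□□
step 12: □□□□□□□□
□□□□□□□□
□□□□■■□□
□□□■■■□□
□□□■□■□□
□□□□<■□□
□□□□□□□□
step 13: □□□□□□□□
□□□□□□□□
□□□□■■□□
□□□■■■□□
□□□■^■□□
□□□□■■□□
□□□□□□□□
step 14: □□□□□□□□
□□□□□□□□
□□□□■■□□
□□□■■■□□
□□□■■>□□
□□□□■■□□
□□□□□□□□
step 15: □□□□□□□□
□□□□□□□□
□□□□■■□□
□□□■■^□□
□□□■■□□□
□□□□■■□□
□□□□□□□□
step 16: □□□□□□□□
□□□□□□□□
□□□□■■□□
□□□■<□□□
□□□■■□□□
□□□□■■□□
□□□□□□□□
step 17: □□□□□□□□
□□□□□□□□
□□□□■■□□
□□□■□□□□
□□□■v□□□
□□□□■■□□
□□□□□□□□
step 18: □□□□□□□□
□□□□□□□□
□□□□■■□□
□□□■□□□□
□□□■□>□□
□□□□■■□□
□□□□□□□□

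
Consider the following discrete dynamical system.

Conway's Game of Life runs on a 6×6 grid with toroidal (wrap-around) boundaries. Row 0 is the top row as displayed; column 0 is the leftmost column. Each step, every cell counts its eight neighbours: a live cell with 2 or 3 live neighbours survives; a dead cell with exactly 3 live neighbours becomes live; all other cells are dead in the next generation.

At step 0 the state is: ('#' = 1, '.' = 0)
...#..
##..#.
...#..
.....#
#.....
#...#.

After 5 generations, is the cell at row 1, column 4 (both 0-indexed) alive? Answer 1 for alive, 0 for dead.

0) ...#..
##..#.
...#..
.....#
#.....
#...#.
1) ##.##.
..###.
#...##
......
#.....
.....#
2) ##....
..#...
....##
#.....
......
.#..##
3) ###..#
##...#
.....#
.....#
#....#
.#...#
4) ..#.#.
..#.#.
....##
....##
....##
..#.#.
5) .##.##
....#.
......
#..#..
......
....#.

1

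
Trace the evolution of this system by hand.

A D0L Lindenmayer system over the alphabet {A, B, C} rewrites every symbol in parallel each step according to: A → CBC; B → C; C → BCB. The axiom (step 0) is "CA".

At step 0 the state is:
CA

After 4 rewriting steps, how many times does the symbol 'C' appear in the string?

t=0: CA
t=1: BCBCBC
t=2: CBCBCBCBCBCB
t=3: BCBCBCBCBCBCBCBCBCBCBCBC
t=4: CBCBCBCBCBCBCBCBCBCBCBCBCBCBCBCBCBCBCBCBCBCBCBCB

24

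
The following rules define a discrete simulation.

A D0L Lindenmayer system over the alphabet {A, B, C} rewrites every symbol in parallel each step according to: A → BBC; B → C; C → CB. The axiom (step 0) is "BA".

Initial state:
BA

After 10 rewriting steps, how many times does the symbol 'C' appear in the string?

gen 0: BA
gen 1: CBBC
gen 2: CBCCCB
gen 3: CBCCBCBCBC
gen 4: CBCCBCBCCBCCBCCB
gen 5: CBCCBCBCCBCCBCBCCBCBCCBCBC
gen 6: CBCCBCBCCBCCBCBCCBCBCCBCCBCBCCBCCBCBCCBCCB
gen 7: CBCCBCBCCBCCBCBCCBCBCCBCCBCBCCBCCBCBCCBCBCCBCCBCBCCBCBCCBCCBCBCCBCBC
gen 8: CBCCBCBCCBCCBCBCCBCBCCBCCBCBCCBCCBCBCCBCBCCBCCBCBCCBCBCCBCCBCBCCBCCBCBCCBCBCCBCCBCBCCBCCBCBCCBCBCCBCCBCBCCBCCB
gen 9: CBCCBCBCCBCCBCBCCBCBCCBCCBCBCCBCCBCBCCBCBCCBCCBCBCCBCBCCBC…CCBCBCCBCBCCBCCBCBCCBCBCCBCCBCBCCBCCBCBCCBCBCCBCCBCBCCBCBC  (len 178)
gen 10: CBCCBCBCCBCCBCBCCBCBCCBCCBCBCCBCCBCBCCBCBCCBCCBCBCCBCBCCBC…CCBCBCCBCBCCBCCBCBCCBCBCCBCCBCBCCBCCBCBCCBCBCCBCCBCBCCBCCB  (len 288)

178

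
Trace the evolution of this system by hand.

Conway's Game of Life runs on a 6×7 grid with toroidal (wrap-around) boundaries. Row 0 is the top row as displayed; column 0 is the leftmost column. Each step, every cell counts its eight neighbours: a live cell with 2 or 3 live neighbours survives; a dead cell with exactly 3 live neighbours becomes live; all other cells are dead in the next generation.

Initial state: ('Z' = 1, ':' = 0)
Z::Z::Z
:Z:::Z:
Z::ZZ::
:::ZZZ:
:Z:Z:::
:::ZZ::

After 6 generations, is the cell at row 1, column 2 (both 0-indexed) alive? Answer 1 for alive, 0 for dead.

k=0  Z::Z::Z
:Z:::Z:
Z::ZZ::
:::ZZZ:
:Z:Z:::
:::ZZ::
k=1  Z:ZZ:ZZ
:ZZZ:Z:
::ZZ::Z
:::::Z:
:::::Z:
Z::ZZ::
k=2  Z::::Z:
:::::Z:
:Z:Z:ZZ
::::ZZZ
:::::ZZ
ZZZZ:::
k=3  Z:Z:Z::
Z::::Z:
Z::::::
:::::::
:ZZZ:::
ZZZ:ZZ:
k=4  Z:Z:Z::
Z::::::
::::::Z
:ZZ::::
Z::ZZ::
Z:::ZZZ
k=5  Z::ZZ::
ZZ::::Z
ZZ:::::
ZZZZ:::
Z:ZZZ::
Z::::::
k=6  :::::::
::Z:::Z
:::::::
::::Z:Z
Z:::Z:Z
Z:Z:::Z

1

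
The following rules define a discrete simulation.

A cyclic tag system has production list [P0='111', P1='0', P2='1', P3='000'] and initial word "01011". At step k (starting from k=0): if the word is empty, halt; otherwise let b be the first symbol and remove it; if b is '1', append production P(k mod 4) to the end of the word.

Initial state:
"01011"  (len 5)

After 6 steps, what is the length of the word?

step 0: "01011"  (len 5)
step 1: "1011"  (len 4)
step 2: "0110"  (len 4)
step 3: "110"  (len 3)
step 4: "10000"  (len 5)
step 5: "0000111"  (len 7)
step 6: "000111"  (len 6)

6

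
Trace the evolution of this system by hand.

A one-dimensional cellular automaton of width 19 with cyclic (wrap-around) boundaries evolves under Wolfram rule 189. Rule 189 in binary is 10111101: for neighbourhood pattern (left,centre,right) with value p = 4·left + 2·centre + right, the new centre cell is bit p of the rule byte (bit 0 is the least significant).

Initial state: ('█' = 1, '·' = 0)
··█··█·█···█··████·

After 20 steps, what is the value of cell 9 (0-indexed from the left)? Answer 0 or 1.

gen 0: ··█··█·█···█··████·
gen 1: █·██·█████·██·███·█
gen 2: ·██·█████·██·███·██
gen 3: ██·█████·██·███·██·
gen 4: █·█████·██·███·██·█
gen 5: ·█████·██·███·██·██
gen 6: █████·██·███·██·██·
gen 7: ████·██·███·██·██·█
gen 8: ███·██·███·██·██·██
gen 9: ██·██·███·██·██·███
gen 10: █·██·███·██·██·████
gen 11: ·██·███·██·██·█████
gen 12: ██·███·██·██·█████·
gen 13: █·███·██·██·█████·█
gen 14: ·███·██·██·█████·██
gen 15: ███·██·██·█████·██·
gen 16: ██·██·██·█████·██·█
gen 17: █·██·██·█████·██·██
gen 18: ·██·██·█████·██·███
gen 19: ██·██·█████·██·███·
gen 20: █·██·█████·██·███·█

1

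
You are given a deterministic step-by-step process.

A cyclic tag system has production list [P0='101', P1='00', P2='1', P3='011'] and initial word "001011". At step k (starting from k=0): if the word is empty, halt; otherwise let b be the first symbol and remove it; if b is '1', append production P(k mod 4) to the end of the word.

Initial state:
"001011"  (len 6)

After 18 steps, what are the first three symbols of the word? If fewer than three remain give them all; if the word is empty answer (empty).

101

k=0  "001011"  (len 6)
k=1  "01011"  (len 5)
k=2  "1011"  (len 4)
k=3  "0111"  (len 4)
k=4  "111"  (len 3)
k=5  "11101"  (len 5)
k=6  "110100"  (len 6)
k=7  "101001"  (len 6)
k=8  "01001011"  (len 8)
k=9  "1001011"  (len 7)
k=10  "00101100"  (len 8)
k=11  "0101100"  (len 7)
k=12  "101100"  (len 6)
k=13  "01100101"  (len 8)
k=14  "1100101"  (len 7)
k=15  "1001011"  (len 7)
k=16  "001011011"  (len 9)
k=17  "01011011"  (len 8)
k=18  "1011011"  (len 7)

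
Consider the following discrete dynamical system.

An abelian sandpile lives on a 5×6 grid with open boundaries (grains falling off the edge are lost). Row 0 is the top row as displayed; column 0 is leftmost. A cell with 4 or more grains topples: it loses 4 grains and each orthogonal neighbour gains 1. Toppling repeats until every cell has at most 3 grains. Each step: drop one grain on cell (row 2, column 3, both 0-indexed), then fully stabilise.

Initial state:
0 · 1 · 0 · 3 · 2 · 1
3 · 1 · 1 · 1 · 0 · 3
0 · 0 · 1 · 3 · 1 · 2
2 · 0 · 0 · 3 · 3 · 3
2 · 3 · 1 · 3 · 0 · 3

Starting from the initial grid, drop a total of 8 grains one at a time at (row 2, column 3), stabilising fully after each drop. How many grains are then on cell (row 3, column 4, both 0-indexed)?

3

gen 0: 0 · 1 · 0 · 3 · 2 · 1
3 · 1 · 1 · 1 · 0 · 3
0 · 0 · 1 · 3 · 1 · 2
2 · 0 · 0 · 3 · 3 · 3
2 · 3 · 1 · 3 · 0 · 3
gen 1: 0 · 1 · 0 · 3 · 2 · 1
3 · 1 · 1 · 2 · 0 · 3
0 · 0 · 2 · 1 · 3 · 3
2 · 0 · 1 · 2 · 1 · 1
2 · 3 · 2 · 0 · 3 · 0
gen 2: 0 · 1 · 0 · 3 · 2 · 1
3 · 1 · 1 · 2 · 0 · 3
0 · 0 · 2 · 2 · 3 · 3
2 · 0 · 1 · 2 · 1 · 1
2 · 3 · 2 · 0 · 3 · 0
gen 3: 0 · 1 · 0 · 3 · 2 · 1
3 · 1 · 1 · 2 · 0 · 3
0 · 0 · 2 · 3 · 3 · 3
2 · 0 · 1 · 2 · 1 · 1
2 · 3 · 2 · 0 · 3 · 0
gen 4: 0 · 1 · 0 · 3 · 2 · 2
3 · 1 · 1 · 3 · 2 · 0
0 · 0 · 3 · 1 · 1 · 1
2 · 0 · 1 · 3 · 2 · 2
2 · 3 · 2 · 0 · 3 · 0
gen 5: 0 · 1 · 0 · 3 · 2 · 2
3 · 1 · 1 · 3 · 2 · 0
0 · 0 · 3 · 2 · 1 · 1
2 · 0 · 1 · 3 · 2 · 2
2 · 3 · 2 · 0 · 3 · 0
gen 6: 0 · 1 · 0 · 3 · 2 · 2
3 · 1 · 1 · 3 · 2 · 0
0 · 0 · 3 · 3 · 1 · 1
2 · 0 · 1 · 3 · 2 · 2
2 · 3 · 2 · 0 · 3 · 0
gen 7: 0 · 1 · 1 · 0 · 3 · 2
3 · 1 · 3 · 1 · 3 · 0
0 · 1 · 0 · 3 · 2 · 1
2 · 0 · 3 · 0 · 3 · 2
2 · 3 · 2 · 1 · 3 · 0
gen 8: 0 · 1 · 1 · 0 · 3 · 2
3 · 1 · 3 · 2 · 3 · 0
0 · 1 · 1 · 0 · 3 · 1
2 · 0 · 3 · 1 · 3 · 2
2 · 3 · 2 · 1 · 3 · 0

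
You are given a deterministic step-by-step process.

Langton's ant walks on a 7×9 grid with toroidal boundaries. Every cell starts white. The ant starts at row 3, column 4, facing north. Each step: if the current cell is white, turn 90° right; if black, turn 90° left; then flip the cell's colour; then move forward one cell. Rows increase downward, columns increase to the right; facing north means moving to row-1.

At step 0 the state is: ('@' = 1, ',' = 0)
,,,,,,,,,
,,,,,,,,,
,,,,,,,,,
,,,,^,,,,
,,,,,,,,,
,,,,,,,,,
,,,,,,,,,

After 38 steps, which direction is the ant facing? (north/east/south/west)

north

k=0  ,,,,,,,,,
,,,,,,,,,
,,,,,,,,,
,,,,^,,,,
,,,,,,,,,
,,,,,,,,,
,,,,,,,,,
k=1  ,,,,,,,,,
,,,,,,,,,
,,,,,,,,,
,,,,@>,,,
,,,,,,,,,
,,,,,,,,,
,,,,,,,,,
k=2  ,,,,,,,,,
,,,,,,,,,
,,,,,,,,,
,,,,@@,,,
,,,,,v,,,
,,,,,,,,,
,,,,,,,,,
k=3  ,,,,,,,,,
,,,,,,,,,
,,,,,,,,,
,,,,@@,,,
,,,,<@,,,
,,,,,,,,,
,,,,,,,,,
k=4  ,,,,,,,,,
,,,,,,,,,
,,,,,,,,,
,,,,^@,,,
,,,,@@,,,
,,,,,,,,,
,,,,,,,,,
k=5  ,,,,,,,,,
,,,,,,,,,
,,,,,,,,,
,,,<,@,,,
,,,,@@,,,
,,,,,,,,,
,,,,,,,,,
k=6  ,,,,,,,,,
,,,,,,,,,
,,,^,,,,,
,,,@,@,,,
,,,,@@,,,
,,,,,,,,,
,,,,,,,,,
k=7  ,,,,,,,,,
,,,,,,,,,
,,,@>,,,,
,,,@,@,,,
,,,,@@,,,
,,,,,,,,,
,,,,,,,,,
k=8  ,,,,,,,,,
,,,,,,,,,
,,,@@,,,,
,,,@v@,,,
,,,,@@,,,
,,,,,,,,,
,,,,,,,,,
k=9  ,,,,,,,,,
,,,,,,,,,
,,,@@,,,,
,,,<@@,,,
,,,,@@,,,
,,,,,,,,,
,,,,,,,,,
k=10  ,,,,,,,,,
,,,,,,,,,
,,,@@,,,,
,,,,@@,,,
,,,v@@,,,
,,,,,,,,,
,,,,,,,,,
k=11  ,,,,,,,,,
,,,,,,,,,
,,,@@,,,,
,,,,@@,,,
,,<@@@,,,
,,,,,,,,,
,,,,,,,,,
k=12  ,,,,,,,,,
,,,,,,,,,
,,,@@,,,,
,,^,@@,,,
,,@@@@,,,
,,,,,,,,,
,,,,,,,,,
k=13  ,,,,,,,,,
,,,,,,,,,
,,,@@,,,,
,,@>@@,,,
,,@@@@,,,
,,,,,,,,,
,,,,,,,,,
k=14  ,,,,,,,,,
,,,,,,,,,
,,,@@,,,,
,,@@@@,,,
,,@v@@,,,
,,,,,,,,,
,,,,,,,,,
k=15  ,,,,,,,,,
,,,,,,,,,
,,,@@,,,,
,,@@@@,,,
,,@,>@,,,
,,,,,,,,,
,,,,,,,,,
k=16  ,,,,,,,,,
,,,,,,,,,
,,,@@,,,,
,,@@^@,,,
,,@,,@,,,
,,,,,,,,,
,,,,,,,,,
k=17  ,,,,,,,,,
,,,,,,,,,
,,,@@,,,,
,,@<,@,,,
,,@,,@,,,
,,,,,,,,,
,,,,,,,,,
k=18  ,,,,,,,,,
,,,,,,,,,
,,,@@,,,,
,,@,,@,,,
,,@v,@,,,
,,,,,,,,,
,,,,,,,,,
k=19  ,,,,,,,,,
,,,,,,,,,
,,,@@,,,,
,,@,,@,,,
,,<@,@,,,
,,,,,,,,,
,,,,,,,,,
k=20  ,,,,,,,,,
,,,,,,,,,
,,,@@,,,,
,,@,,@,,,
,,,@,@,,,
,,v,,,,,,
,,,,,,,,,
k=21  ,,,,,,,,,
,,,,,,,,,
,,,@@,,,,
,,@,,@,,,
,,,@,@,,,
,<@,,,,,,
,,,,,,,,,
k=22  ,,,,,,,,,
,,,,,,,,,
,,,@@,,,,
,,@,,@,,,
,^,@,@,,,
,@@,,,,,,
,,,,,,,,,
k=23  ,,,,,,,,,
,,,,,,,,,
,,,@@,,,,
,,@,,@,,,
,@>@,@,,,
,@@,,,,,,
,,,,,,,,,
k=24  ,,,,,,,,,
,,,,,,,,,
,,,@@,,,,
,,@,,@,,,
,@@@,@,,,
,@v,,,,,,
,,,,,,,,,
k=25  ,,,,,,,,,
,,,,,,,,,
,,,@@,,,,
,,@,,@,,,
,@@@,@,,,
,@,>,,,,,
,,,,,,,,,
k=26  ,,,,,,,,,
,,,,,,,,,
,,,@@,,,,
,,@,,@,,,
,@@@,@,,,
,@,@,,,,,
,,,v,,,,,
k=27  ,,,,,,,,,
,,,,,,,,,
,,,@@,,,,
,,@,,@,,,
,@@@,@,,,
,@,@,,,,,
,,<@,,,,,
k=28  ,,,,,,,,,
,,,,,,,,,
,,,@@,,,,
,,@,,@,,,
,@@@,@,,,
,@^@,,,,,
,,@@,,,,,
k=29  ,,,,,,,,,
,,,,,,,,,
,,,@@,,,,
,,@,,@,,,
,@@@,@,,,
,@@>,,,,,
,,@@,,,,,
k=30  ,,,,,,,,,
,,,,,,,,,
,,,@@,,,,
,,@,,@,,,
,@@^,@,,,
,@@,,,,,,
,,@@,,,,,
k=31  ,,,,,,,,,
,,,,,,,,,
,,,@@,,,,
,,@,,@,,,
,@<,,@,,,
,@@,,,,,,
,,@@,,,,,
k=32  ,,,,,,,,,
,,,,,,,,,
,,,@@,,,,
,,@,,@,,,
,@,,,@,,,
,@v,,,,,,
,,@@,,,,,
k=33  ,,,,,,,,,
,,,,,,,,,
,,,@@,,,,
,,@,,@,,,
,@,,,@,,,
,@,>,,,,,
,,@@,,,,,
k=34  ,,,,,,,,,
,,,,,,,,,
,,,@@,,,,
,,@,,@,,,
,@,,,@,,,
,@,@,,,,,
,,@v,,,,,
k=35  ,,,,,,,,,
,,,,,,,,,
,,,@@,,,,
,,@,,@,,,
,@,,,@,,,
,@,@,,,,,
,,@,>,,,,
k=36  ,,,,v,,,,
,,,,,,,,,
,,,@@,,,,
,,@,,@,,,
,@,,,@,,,
,@,@,,,,,
,,@,@,,,,
k=37  ,,,<@,,,,
,,,,,,,,,
,,,@@,,,,
,,@,,@,,,
,@,,,@,,,
,@,@,,,,,
,,@,@,,,,
k=38  ,,,@@,,,,
,,,,,,,,,
,,,@@,,,,
,,@,,@,,,
,@,,,@,,,
,@,@,,,,,
,,@^@,,,,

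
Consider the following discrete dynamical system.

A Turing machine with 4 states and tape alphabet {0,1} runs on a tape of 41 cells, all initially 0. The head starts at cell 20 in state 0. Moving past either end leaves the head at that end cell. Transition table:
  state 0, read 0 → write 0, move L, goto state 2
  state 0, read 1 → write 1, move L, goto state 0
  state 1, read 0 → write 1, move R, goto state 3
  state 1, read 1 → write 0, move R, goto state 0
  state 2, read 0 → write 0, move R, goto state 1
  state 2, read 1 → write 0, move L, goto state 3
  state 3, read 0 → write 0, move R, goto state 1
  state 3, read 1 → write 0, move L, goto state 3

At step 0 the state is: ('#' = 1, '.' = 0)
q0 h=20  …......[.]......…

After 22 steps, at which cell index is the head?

40

[0] q0 h=20  …......[.]......…
[1] q2 h=19  …......[.]......…
[2] q1 h=20  …......[.]......…
[3] q3 h=21  ….....#[.]......…
[4] q1 h=22  …....#.[.]......…
[5] q3 h=23  …...#.#[.]......…
[6] q1 h=24  …..#.#.[.]......…
[7] q3 h=25  ….#.#.#[.]......…
[8] q1 h=26  …#.#.#.[.]......…
[9] q3 h=27  ….#.#.#[.]......…
[10] q1 h=28  …#.#.#.[.]......…
[11] q3 h=29  ….#.#.#[.]......…
[12] q1 h=30  …#.#.#.[.]......…
[13] q3 h=31  ….#.#.#[.]......…
[14] q1 h=32  …#.#.#.[.]......…
[15] q3 h=33  ….#.#.#[.]......…
[16] q1 h=34  …#.#.#.[.]......|
[17] q3 h=35  ….#.#.#[.].....|
[18] q1 h=36  …#.#.#.[.]....|
[19] q3 h=37  ….#.#.#[.]...|
[20] q1 h=38  …#.#.#.[.]..|
[21] q3 h=39  ….#.#.#[.].|
[22] q1 h=40  …#.#.#.[.]|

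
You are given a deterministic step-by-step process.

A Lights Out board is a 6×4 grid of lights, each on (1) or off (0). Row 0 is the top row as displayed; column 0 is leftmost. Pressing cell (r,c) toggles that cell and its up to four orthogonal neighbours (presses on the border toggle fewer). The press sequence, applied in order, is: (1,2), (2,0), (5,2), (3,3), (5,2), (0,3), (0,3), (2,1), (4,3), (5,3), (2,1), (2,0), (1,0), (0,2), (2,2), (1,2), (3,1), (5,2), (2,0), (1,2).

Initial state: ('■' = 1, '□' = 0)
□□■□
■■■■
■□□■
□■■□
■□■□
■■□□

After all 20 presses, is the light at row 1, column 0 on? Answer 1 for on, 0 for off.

k=0  □□■□
■■■■
■□□■
□■■□
■□■□
■■□□
k=1  □□□□
■□□□
■□■■
□■■□
■□■□
■■□□
k=2  □□□□
□□□□
□■■■
■■■□
■□■□
■■□□
k=3  □□□□
□□□□
□■■■
■■■□
■□□□
■□■■
k=4  □□□□
□□□□
□■■□
■■□■
■□□■
■□■■
k=5  □□□□
□□□□
□■■□
■■□■
■□■■
■■□□
k=6  □□■■
□□□■
□■■□
■■□■
■□■■
■■□□
k=7  □□□□
□□□□
□■■□
■■□■
■□■■
■■□□
k=8  □□□□
□■□□
■□□□
■□□■
■□■■
■■□□
k=9  □□□□
□■□□
■□□□
■□□□
■□□□
■■□■
k=10  □□□□
□■□□
■□□□
■□□□
■□□■
■■■□
k=11  □□□□
□□□□
□■■□
■■□□
■□□■
■■■□
k=12  □□□□
■□□□
■□■□
□■□□
■□□■
■■■□
k=13  ■□□□
□■□□
□□■□
□■□□
■□□■
■■■□
k=14  ■■■■
□■■□
□□■□
□■□□
■□□■
■■■□
k=15  ■■■■
□■□□
□■□■
□■■□
■□□■
■■■□
k=16  ■■□■
□□■■
□■■■
□■■□
■□□■
■■■□
k=17  ■■□■
□□■■
□□■■
■□□□
■■□■
■■■□
k=18  ■■□■
□□■■
□□■■
■□□□
■■■■
■□□■
k=19  ■■□■
■□■■
■■■■
□□□□
■■■■
■□□■
k=20  ■■■■
■■□□
■■□■
□□□□
■■■■
■□□■

1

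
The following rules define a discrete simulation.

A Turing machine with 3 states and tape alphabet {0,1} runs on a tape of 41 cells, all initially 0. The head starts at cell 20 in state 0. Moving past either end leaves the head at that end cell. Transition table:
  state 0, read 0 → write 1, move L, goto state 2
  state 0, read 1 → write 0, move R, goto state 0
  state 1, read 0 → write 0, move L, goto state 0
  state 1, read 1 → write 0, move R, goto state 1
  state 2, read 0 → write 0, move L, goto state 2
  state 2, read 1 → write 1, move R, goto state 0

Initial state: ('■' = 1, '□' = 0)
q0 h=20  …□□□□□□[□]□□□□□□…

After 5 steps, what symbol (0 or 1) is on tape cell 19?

[0] q0 h=20  …□□□□□□[□]□□□□□□…
[1] q2 h=19  …□□□□□□[□]■□□□□□…
[2] q2 h=18  …□□□□□□[□]□■□□□□…
[3] q2 h=17  …□□□□□□[□]□□■□□□…
[4] q2 h=16  …□□□□□□[□]□□□■□□…
[5] q2 h=15  …□□□□□□[□]□□□□■□…

0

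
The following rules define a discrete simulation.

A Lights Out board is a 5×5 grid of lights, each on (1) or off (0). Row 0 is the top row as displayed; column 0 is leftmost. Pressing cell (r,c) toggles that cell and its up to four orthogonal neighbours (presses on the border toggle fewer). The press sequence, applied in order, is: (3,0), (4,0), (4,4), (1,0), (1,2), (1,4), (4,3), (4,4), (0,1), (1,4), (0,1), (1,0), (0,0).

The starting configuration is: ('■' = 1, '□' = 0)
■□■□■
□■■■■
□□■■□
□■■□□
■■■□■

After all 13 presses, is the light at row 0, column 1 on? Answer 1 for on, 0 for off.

step 0: ■□■□■
□■■■■
□□■■□
□■■□□
■■■□■
step 1: ■□■□■
□■■■■
■□■■□
■□■□□
□■■□■
step 2: ■□■□■
□■■■■
■□■■□
□□■□□
■□■□■
step 3: ■□■□■
□■■■■
■□■■□
□□■□■
■□■■□
step 4: □□■□■
■□■■■
□□■■□
□□■□■
■□■■□
step 5: □□□□■
■■□□■
□□□■□
□□■□■
■□■■□
step 6: □□□□□
■■□■□
□□□■■
□□■□■
■□■■□
step 7: □□□□□
■■□■□
□□□■■
□□■■■
■□□□■
step 8: □□□□□
■■□■□
□□□■■
□□■■□
■□□■□
step 9: ■■■□□
■□□■□
□□□■■
□□■■□
■□□■□
step 10: ■■■□■
■□□□■
□□□■□
□□■■□
■□□■□
step 11: □□□□■
■■□□■
□□□■□
□□■■□
■□□■□
step 12: ■□□□■
□□□□■
■□□■□
□□■■□
■□□■□
step 13: □■□□■
■□□□■
■□□■□
□□■■□
■□□■□

1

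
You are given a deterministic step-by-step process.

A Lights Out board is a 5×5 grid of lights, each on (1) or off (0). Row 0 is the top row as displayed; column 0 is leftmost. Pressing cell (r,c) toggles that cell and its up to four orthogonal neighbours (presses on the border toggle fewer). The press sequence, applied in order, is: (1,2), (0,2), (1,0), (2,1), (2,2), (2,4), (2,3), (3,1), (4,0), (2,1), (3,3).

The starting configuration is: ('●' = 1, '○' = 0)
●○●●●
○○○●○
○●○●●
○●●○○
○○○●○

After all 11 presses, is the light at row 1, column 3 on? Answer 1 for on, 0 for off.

1

0) ●○●●●
○○○●○
○●○●●
○●●○○
○○○●○
1) ●○○●●
○●●○○
○●●●●
○●●○○
○○○●○
2) ●●●○●
○●○○○
○●●●●
○●●○○
○○○●○
3) ○●●○●
●○○○○
●●●●●
○●●○○
○○○●○
4) ○●●○●
●●○○○
○○○●●
○○●○○
○○○●○
5) ○●●○●
●●●○○
○●●○●
○○○○○
○○○●○
6) ○●●○●
●●●○●
○●●●○
○○○○●
○○○●○
7) ○●●○●
●●●●●
○●○○●
○○○●●
○○○●○
8) ○●●○●
●●●●●
○○○○●
●●●●●
○●○●○
9) ○●●○●
●●●●●
○○○○●
○●●●●
●○○●○
10) ○●●○●
●○●●●
●●●○●
○○●●●
●○○●○
11) ○●●○●
●○●●●
●●●●●
○○○○○
●○○○○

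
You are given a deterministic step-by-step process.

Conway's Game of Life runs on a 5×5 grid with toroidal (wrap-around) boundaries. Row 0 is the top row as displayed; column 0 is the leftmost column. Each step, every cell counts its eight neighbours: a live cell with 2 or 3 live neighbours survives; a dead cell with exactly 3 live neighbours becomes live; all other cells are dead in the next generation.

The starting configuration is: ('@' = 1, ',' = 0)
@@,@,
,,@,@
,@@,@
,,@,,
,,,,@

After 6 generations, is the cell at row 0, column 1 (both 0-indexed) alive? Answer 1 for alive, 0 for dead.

[0] @@,@,
,,@,@
,@@,@
,,@,,
,,,,@
[1] @@@@,
,,,,@
@@@,,
@@@,,
@@@@@
[2] ,,,,,
,,,,@
,,@@@
,,,,,
,,,,,
[3] ,,,,,
,,,,@
,,,@@
,,,@,
,,,,,
[4] ,,,,,
,,,@@
,,,@@
,,,@@
,,,,,
[5] ,,,,,
,,,@@
@,@,,
,,,@@
,,,,,
[6] ,,,,,
,,,@@
@,@,,
,,,@@
,,,,,

0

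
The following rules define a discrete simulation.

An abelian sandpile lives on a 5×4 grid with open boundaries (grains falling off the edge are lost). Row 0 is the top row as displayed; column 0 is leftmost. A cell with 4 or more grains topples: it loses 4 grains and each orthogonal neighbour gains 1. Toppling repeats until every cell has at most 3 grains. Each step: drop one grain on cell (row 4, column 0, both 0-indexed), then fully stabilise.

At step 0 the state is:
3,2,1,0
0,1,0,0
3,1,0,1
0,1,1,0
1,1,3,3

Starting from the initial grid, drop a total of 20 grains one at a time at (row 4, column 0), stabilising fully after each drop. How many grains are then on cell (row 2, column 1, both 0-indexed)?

0) 3,2,1,0
0,1,0,0
3,1,0,1
0,1,1,0
1,1,3,3
1) 3,2,1,0
0,1,0,0
3,1,0,1
0,1,1,0
2,1,3,3
2) 3,2,1,0
0,1,0,0
3,1,0,1
0,1,1,0
3,1,3,3
3) 3,2,1,0
0,1,0,0
3,1,0,1
1,1,1,0
0,2,3,3
4) 3,2,1,0
0,1,0,0
3,1,0,1
1,1,1,0
1,2,3,3
5) 3,2,1,0
0,1,0,0
3,1,0,1
1,1,1,0
2,2,3,3
6) 3,2,1,0
0,1,0,0
3,1,0,1
1,1,1,0
3,2,3,3
7) 3,2,1,0
0,1,0,0
3,1,0,1
2,1,1,0
0,3,3,3
8) 3,2,1,0
0,1,0,0
3,1,0,1
2,1,1,0
1,3,3,3
9) 3,2,1,0
0,1,0,0
3,1,0,1
2,1,1,0
2,3,3,3
10) 3,2,1,0
0,1,0,0
3,1,0,1
2,1,1,0
3,3,3,3
11) 3,2,1,0
0,1,0,0
3,1,0,1
3,2,2,1
1,1,1,0
12) 3,2,1,0
0,1,0,0
3,1,0,1
3,2,2,1
2,1,1,0
13) 3,2,1,0
0,1,0,0
3,1,0,1
3,2,2,1
3,1,1,0
14) 3,2,1,0
1,1,0,0
0,2,0,1
1,3,2,1
1,2,1,0
15) 3,2,1,0
1,1,0,0
0,2,0,1
1,3,2,1
2,2,1,0
16) 3,2,1,0
1,1,0,0
0,2,0,1
1,3,2,1
3,2,1,0
17) 3,2,1,0
1,1,0,0
0,2,0,1
2,3,2,1
0,3,1,0
18) 3,2,1,0
1,1,0,0
0,2,0,1
2,3,2,1
1,3,1,0
19) 3,2,1,0
1,1,0,0
0,2,0,1
2,3,2,1
2,3,1,0
20) 3,2,1,0
1,1,0,0
0,2,0,1
2,3,2,1
3,3,1,0

2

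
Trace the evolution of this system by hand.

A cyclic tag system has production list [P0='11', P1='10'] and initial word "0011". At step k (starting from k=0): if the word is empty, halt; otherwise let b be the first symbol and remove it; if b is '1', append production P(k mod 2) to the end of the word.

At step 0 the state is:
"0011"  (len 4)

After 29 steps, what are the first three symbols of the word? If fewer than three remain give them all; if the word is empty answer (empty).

111

0) "0011"  (len 4)
1) "011"  (len 3)
2) "11"  (len 2)
3) "111"  (len 3)
4) "1110"  (len 4)
5) "11011"  (len 5)
6) "101110"  (len 6)
7) "0111011"  (len 7)
8) "111011"  (len 6)
9) "1101111"  (len 7)
10) "10111110"  (len 8)
11) "011111011"  (len 9)
12) "11111011"  (len 8)
13) "111101111"  (len 9)
14) "1110111110"  (len 10)
15) "11011111011"  (len 11)
16) "101111101110"  (len 12)
17) "0111110111011"  (len 13)
18) "111110111011"  (len 12)
19) "1111011101111"  (len 13)
20) "11101110111110"  (len 14)
21) "110111011111011"  (len 15)
22) "1011101111101110"  (len 16)
23) "01110111110111011"  (len 17)
24) "1110111110111011"  (len 16)
25) "11011111011101111"  (len 17)
26) "101111101110111110"  (len 18)
27) "0111110111011111011"  (len 19)
28) "111110111011111011"  (len 18)
29) "1111011101111101111"  (len 19)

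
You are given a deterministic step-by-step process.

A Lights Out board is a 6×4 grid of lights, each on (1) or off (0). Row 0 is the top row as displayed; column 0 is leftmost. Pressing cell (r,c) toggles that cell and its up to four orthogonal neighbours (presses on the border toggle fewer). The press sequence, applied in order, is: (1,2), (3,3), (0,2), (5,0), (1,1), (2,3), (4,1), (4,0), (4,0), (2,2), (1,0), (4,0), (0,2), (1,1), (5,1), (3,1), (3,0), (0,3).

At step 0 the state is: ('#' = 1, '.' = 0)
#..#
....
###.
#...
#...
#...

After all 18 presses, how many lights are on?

[0] #..#
....
###.
#...
#...
#...
[1] #.##
.###
##..
#...
#...
#...
[2] #.##
.###
##.#
#.##
#..#
#...
[3] ##..
.#.#
##.#
#.##
#..#
#...
[4] ##..
.#.#
##.#
#.##
...#
.#..
[5] #...
#.##
#..#
#.##
...#
.#..
[6] #...
#.#.
#.#.
#.#.
...#
.#..
[7] #...
#.#.
#.#.
###.
####
....
[8] #...
#.#.
#.#.
.##.
..##
#...
[9] #...
#.#.
#.#.
###.
####
....
[10] #...
#...
##.#
##..
####
....
[11] ....
.#..
.#.#
##..
####
....
[12] ....
.#..
.#.#
.#..
..##
#...
[13] .###
.##.
.#.#
.#..
..##
#...
[14] ..##
#...
...#
.#..
..##
#...
[15] ..##
#...
...#
.#..
.###
.##.
[16] ..##
#...
.#.#
#.#.
..##
.##.
[17] ..##
#...
##.#
.##.
#.##
.##.
[18] ....
#..#
##.#
.##.
#.##
.##.

12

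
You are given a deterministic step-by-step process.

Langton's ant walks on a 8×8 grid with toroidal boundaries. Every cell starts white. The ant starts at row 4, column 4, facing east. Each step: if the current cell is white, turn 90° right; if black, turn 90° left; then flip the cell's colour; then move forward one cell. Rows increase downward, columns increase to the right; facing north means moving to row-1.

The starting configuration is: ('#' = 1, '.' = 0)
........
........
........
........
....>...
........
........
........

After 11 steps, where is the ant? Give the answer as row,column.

t=0: ........
........
........
........
....>...
........
........
........
t=1: ........
........
........
........
....#...
....v...
........
........
t=2: ........
........
........
........
....#...
...<#...
........
........
t=3: ........
........
........
........
...^#...
...##...
........
........
t=4: ........
........
........
........
...#>...
...##...
........
........
t=5: ........
........
........
....^...
...#....
...##...
........
........
t=6: ........
........
........
....#>..
...#....
...##...
........
........
t=7: ........
........
........
....##..
...#.v..
...##...
........
........
t=8: ........
........
........
....##..
...#<#..
...##...
........
........
t=9: ........
........
........
....^#..
...###..
...##...
........
........
t=10: ........
........
........
...<.#..
...###..
...##...
........
........
t=11: ........
........
...^....
...#.#..
...###..
...##...
........
........

2,3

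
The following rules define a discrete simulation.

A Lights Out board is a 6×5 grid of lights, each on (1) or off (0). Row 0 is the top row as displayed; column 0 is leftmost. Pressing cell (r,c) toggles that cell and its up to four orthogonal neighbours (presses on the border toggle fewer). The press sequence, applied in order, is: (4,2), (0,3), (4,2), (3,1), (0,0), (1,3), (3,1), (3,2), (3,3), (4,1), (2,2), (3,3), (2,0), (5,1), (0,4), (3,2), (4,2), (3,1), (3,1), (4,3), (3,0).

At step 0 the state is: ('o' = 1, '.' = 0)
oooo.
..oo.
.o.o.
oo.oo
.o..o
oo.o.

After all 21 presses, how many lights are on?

10

gen 0: oooo.
..oo.
.o.o.
oo.oo
.o..o
oo.o.
gen 1: oooo.
..oo.
.o.o.
ooooo
..ooo
oooo.
gen 2: oo..o
..o..
.o.o.
ooooo
..ooo
oooo.
gen 3: oo..o
..o..
.o.o.
oo.oo
.o..o
oo.o.
gen 4: oo..o
..o..
...o.
..ooo
....o
oo.o.
gen 5: ....o
o.o..
...o.
..ooo
....o
oo.o.
gen 6: ...oo
o..oo
.....
..ooo
....o
oo.o.
gen 7: ...oo
o..oo
.o...
oo.oo
.o..o
oo.o.
gen 8: ...oo
o..oo
.oo..
o.o.o
.oo.o
oo.o.
gen 9: ...oo
o..oo
.ooo.
o..o.
.oooo
oo.o.
gen 10: ...oo
o..oo
.ooo.
oo.o.
o..oo
o..o.
gen 11: ...oo
o.ooo
.....
oooo.
o..oo
o..o.
gen 12: ...oo
o.ooo
...o.
oo..o
o...o
o..o.
gen 13: ...oo
..ooo
oo.o.
.o..o
o...o
o..o.
gen 14: ...oo
..ooo
oo.o.
.o..o
oo..o
.ooo.
gen 15: .....
..oo.
oo.o.
.o..o
oo..o
.ooo.
gen 16: .....
..oo.
oooo.
..ooo
ooo.o
.ooo.
gen 17: .....
..oo.
oooo.
...oo
o..oo
.o.o.
gen 18: .....
..oo.
o.oo.
ooooo
oo.oo
.o.o.
gen 19: .....
..oo.
oooo.
...oo
o..oo
.o.o.
gen 20: .....
..oo.
oooo.
....o
o.o..
.o...
gen 21: .....
..oo.
.ooo.
oo..o
..o..
.o...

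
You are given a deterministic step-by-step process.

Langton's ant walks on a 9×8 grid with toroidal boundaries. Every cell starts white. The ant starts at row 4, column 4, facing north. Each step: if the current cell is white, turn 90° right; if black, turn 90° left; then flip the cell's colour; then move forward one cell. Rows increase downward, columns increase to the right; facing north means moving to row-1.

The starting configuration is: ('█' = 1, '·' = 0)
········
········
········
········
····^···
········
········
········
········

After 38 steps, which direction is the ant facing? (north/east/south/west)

north

t=0: ········
········
········
········
····^···
········
········
········
········
t=1: ········
········
········
········
····█>··
········
········
········
········
t=2: ········
········
········
········
····██··
·····v··
········
········
········
t=3: ········
········
········
········
····██··
····<█··
········
········
········
t=4: ········
········
········
········
····^█··
····██··
········
········
········
t=5: ········
········
········
········
···<·█··
····██··
········
········
········
t=6: ········
········
········
···^····
···█·█··
····██··
········
········
········
t=7: ········
········
········
···█>···
···█·█··
····██··
········
········
········
t=8: ········
········
········
···██···
···█v█··
····██··
········
········
········
t=9: ········
········
········
···██···
···<██··
····██··
········
········
········
t=10: ········
········
········
···██···
····██··
···v██··
········
········
········
t=11: ········
········
········
···██···
····██··
··<███··
········
········
········
t=12: ········
········
········
···██···
··^·██··
··████··
········
········
········
t=13: ········
········
········
···██···
··█>██··
··████··
········
········
········
t=14: ········
········
········
···██···
··████··
··█v██··
········
········
········
t=15: ········
········
········
···██···
··████··
··█·>█··
········
········
········
t=16: ········
········
········
···██···
··██^█··
··█··█··
········
········
········
t=17: ········
········
········
···██···
··█<·█··
··█··█··
········
········
········
t=18: ········
········
········
···██···
··█··█··
··█v·█··
········
········
········
t=19: ········
········
········
···██···
··█··█··
··<█·█··
········
········
········
t=20: ········
········
········
···██···
··█··█··
···█·█··
··v·····
········
········
t=21: ········
········
········
···██···
··█··█··
···█·█··
·<█·····
········
········
t=22: ········
········
········
···██···
··█··█··
·^·█·█··
·██·····
········
········
t=23: ········
········
········
···██···
··█··█··
·█>█·█··
·██·····
········
········
t=24: ········
········
········
···██···
··█··█··
·███·█··
·█v·····
········
········
t=25: ········
········
········
···██···
··█··█··
·███·█··
·█·>····
········
········
t=26: ········
········
········
···██···
··█··█··
·███·█··
·█·█····
···v····
········
t=27: ········
········
········
···██···
··█··█··
·███·█··
·█·█····
··<█····
········
t=28: ········
········
········
···██···
··█··█··
·███·█··
·█^█····
··██····
········
t=29: ········
········
········
···██···
··█··█··
·███·█··
·██>····
··██····
········
t=30: ········
········
········
···██···
··█··█··
·██^·█··
·██·····
··██····
········
t=31: ········
········
········
···██···
··█··█··
·█<··█··
·██·····
··██····
········
t=32: ········
········
········
···██···
··█··█··
·█···█··
·█v·····
··██····
········
t=33: ········
········
········
···██···
··█··█··
·█···█··
·█·>····
··██····
········
t=34: ········
········
········
···██···
··█··█··
·█···█··
·█·█····
··█v····
········
t=35: ········
········
········
···██···
··█··█··
·█···█··
·█·█····
··█·>···
········
t=36: ········
········
········
···██···
··█··█··
·█···█··
·█·█····
··█·█···
····v···
t=37: ········
········
········
···██···
··█··█··
·█···█··
·█·█····
··█·█···
···<█···
t=38: ········
········
········
···██···
··█··█··
·█···█··
·█·█····
··█^█···
···██···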